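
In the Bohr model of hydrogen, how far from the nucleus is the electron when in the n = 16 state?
13.5469 nm (or 135.4693 Å)

The Bohr radius formula is:
r_n = n² a₀ / Z

where a₀ = 0.0529177 nm is the Bohr radius.

For H (Z = 1) at n = 16:
r_16 = 16² × 0.0529177 nm / 1
r_16 = 256 × 0.0529177 nm / 1
r_16 = 13.54693 nm / 1
r_16 = 13.5469 nm

The electron orbits at approximately 13.5469 nm from the nucleus.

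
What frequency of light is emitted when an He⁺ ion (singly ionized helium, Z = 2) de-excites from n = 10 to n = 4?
6.90867e+14 Hz

First, find the transition energy:
E_10 = -13.6057 × 2² / 10² = -0.54422800 eV
E_4 = -13.6057 × 2² / 4² = -3.40142500 eV
|ΔE| = |E_4 - E_10| = 2.85719700 eV

Convert to Joules: E = 2.85719700 eV × (1.602177 × 10⁻¹⁹ J/eV) = 4.5777353e-19 J

Using E = hf:
f = E/h = 4.5777353e-19 J / (6.62607 × 10⁻³⁴ J·s)
f = 6.90867e+14 Hz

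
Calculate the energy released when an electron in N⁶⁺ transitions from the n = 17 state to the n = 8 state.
8.1100 eV

The energy levels are E_n = -13.6057 Z² eV / n².

Energy at n = 17: E_17 = -13.6057 × 7² / 17² = -2.3068488 eV
Energy at n = 8: E_8 = -13.6057 × 7² / 8² = -10.4168641 eV

For emission (electron falling to lower state), the photon energy is:
E_photon = E_17 - E_8 = |-2.3068488 - (-10.4168641)|
E_photon = 8.1100 eV

This energy is carried away by the emitted photon.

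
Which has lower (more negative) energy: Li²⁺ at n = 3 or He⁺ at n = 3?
Li²⁺ at n = 3 (E = -13.605700 eV)

Using E_n = -13.6057 Z² / n² eV:

Li²⁺ (Z = 3) at n = 3:
E = -13.6057 × 3² / 3² = -13.6057 × 9 / 9 = -13.605700000 eV

He⁺ (Z = 2) at n = 3:
E = -13.6057 × 2² / 3² = -13.6057 × 4 / 9 = -6.046977778 eV

Since -13.605700000 eV < -6.046977778 eV,
Li²⁺ at n = 3 is more tightly bound (requires more energy to ionize).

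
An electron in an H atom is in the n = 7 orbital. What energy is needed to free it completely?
0.277667 eV

The ionization energy is the energy needed to remove the electron completely (n → ∞).

For hydrogen, E_n = -13.6057 eV / n².

At n = 7: E_7 = -13.6057 / 7² = -0.277667347 eV
At n = ∞: E_∞ = 0 eV

Ionization energy = E_∞ - E_7 = 0 - (-0.277667347) = 0.277667347 eV
Ionization energy ≈ 0.277667 eV

This is also called the binding energy of the electron in state n = 7.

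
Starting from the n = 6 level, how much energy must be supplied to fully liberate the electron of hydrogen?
0.3779 eV

The ionization energy is the energy needed to remove the electron completely (n → ∞).

For hydrogen, E_n = -13.6057 eV / n².

At n = 6: E_6 = -13.6057 / 6² = -0.3779361 eV
At n = ∞: E_∞ = 0 eV

Ionization energy = E_∞ - E_6 = 0 - (-0.3779361) = 0.3779361 eV
Ionization energy ≈ 0.3779 eV

This is also called the binding energy of the electron in state n = 6.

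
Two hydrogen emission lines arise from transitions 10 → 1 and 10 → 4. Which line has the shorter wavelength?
10 → 1

Calculate the energy for each transition:

Transition 10 → 1:
ΔE₁ = |E_1 - E_10| = |-13.6057/1² - (-13.6057/10²)|
ΔE₁ = |-13.6057000000 - (-0.1360570000)| = 13.4696430 eV

Transition 10 → 4:
ΔE₂ = |E_4 - E_10| = |-13.6057/4² - (-13.6057/10²)|
ΔE₂ = |-0.8503562500 - (-0.1360570000)| = 0.7142993 eV

Since 13.4696430 eV > 0.7142993 eV, the transition 10 → 1 emits the more energetic photon.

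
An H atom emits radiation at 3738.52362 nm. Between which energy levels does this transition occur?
n = 8 → n = 5

First, find the photon energy from the wavelength (hc = 1239.84 eV·nm):
E = hc/λ = 1239.84 eV·nm / 3738.52362 nm = 0.33163894 eV

The energy levels of hydrogen satisfy E_n = -13.6057 / n² eV, so an emission n_i → n_f releases
ΔE = 13.6057 × (1/n_f² − 1/n_i²) eV.

Setting ΔE equal to the photon energy:
1/n_f² − 1/n_i² = 0.33163894 / 13.6057 = 0.024375000

Since 1/n_i² must be positive, we need 1/n_f² > 0.024375000, i.e. n_f ≤ 6. For each allowed n_f, solve n_i = (1/n_f² − 0.024375000)^(−1/2) and check whether it is a whole number:
  n_f = 1: 1/n_i² = 1.000000000 − 0.024375000 = 0.975625000 → n_i = 1.012  (not an integer) ✗
  n_f = 2: 1/n_i² = 0.250000000 − 0.024375000 = 0.225625000 → n_i = 2.105  (not an integer) ✗
  n_f = 3: 1/n_i² = 0.111111111 − 0.024375000 = 0.086736111 → n_i = 3.395  (not an integer) ✗
  n_f = 4: 1/n_i² = 0.062500000 − 0.024375000 = 0.038125000 → n_i = 5.121  (not an integer) ✗
  n_f = 5: 1/n_i² = 0.040000000 − 0.024375000 = 0.015625000 → n_i = 8.000  → integer, n_i = 8 ✓
  n_f = 6: 1/n_i² = 0.027777778 − 0.024375000 = 0.003402778 → n_i = 17.143  (not an integer) ✗

Only n_f = 5 gives an integer upper level, n_i = 8.

The transition is from n = 8 to n = 5 (emission).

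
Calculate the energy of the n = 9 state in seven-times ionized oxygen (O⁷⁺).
-10.75018 eV

For hydrogen-like ions, the energy levels scale with Z²:
E_n = -13.6057 Z² / n² eV

For O⁷⁺ (Z = 8) at n = 9:
E_9 = -13.6057 × 8² / 9²
E_9 = -13.6057 × 64 / 81
E_9 = -870.7648 / 81
E_9 = -10.75018 eV

The energy is 64 times more negative than hydrogen at the same n due to the stronger nuclear charge.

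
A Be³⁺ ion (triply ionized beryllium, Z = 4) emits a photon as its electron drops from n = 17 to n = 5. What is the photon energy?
7.95 eV

The energy levels are E_n = -13.6057 Z² eV / n².

Energy at n = 17: E_17 = -13.6057 × 4² / 17² = -0.75326 eV
Energy at n = 5: E_5 = -13.6057 × 4² / 5² = -8.70765 eV

For emission (electron falling to lower state), the photon energy is:
E_photon = E_17 - E_5 = |-0.75326 - (-8.70765)|
E_photon = 7.95 eV

This energy is carried away by the emitted photon.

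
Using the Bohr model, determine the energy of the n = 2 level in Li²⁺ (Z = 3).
-30.6128 eV

For hydrogen-like ions, the energy levels scale with Z²:
E_n = -13.6057 Z² / n² eV

For Li²⁺ (Z = 3) at n = 2:
E_2 = -13.6057 × 3² / 2²
E_2 = -13.6057 × 9 / 4
E_2 = -122.4513 / 4
E_2 = -30.6128 eV

The energy is 9 times more negative than hydrogen at the same n due to the stronger nuclear charge.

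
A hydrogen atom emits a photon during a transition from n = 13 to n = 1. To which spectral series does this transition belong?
Lyman series

The spectral series in hydrogen are named based on the final (lower) energy level:
- Lyman series: n_final = 1 (ultraviolet)
- Balmer series: n_final = 2 (visible/near-UV)
- Paschen series: n_final = 3 (infrared)
- Brackett series: n_final = 4 (infrared)
- Pfund series: n_final = 5 (far infrared)

Since this transition ends at n = 1, it belongs to the Lyman series.

For reference, this 13 → 1 line has photon energy
ΔE = 13.6057 eV × (1/1² - 1/13²) = 13.5252 eV,
corresponding to wavelength λ = hc/ΔE = 1239.84 eV·nm / 13.5252 eV = 91.67 nm in the ultraviolet region.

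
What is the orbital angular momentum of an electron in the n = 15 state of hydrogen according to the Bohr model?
1.5819e-33 J·s (or 15ℏ)

In the Bohr model, angular momentum is quantized:
L = nℏ

where ℏ = h/(2π) = 1.054572e-34 J·s

For n = 15:
L = 15 × 1.054572e-34 J·s
L = 1.5819e-33 J·s

This can also be written as L = 15ℏ.
The angular momentum is an integer multiple of the reduced Planck constant.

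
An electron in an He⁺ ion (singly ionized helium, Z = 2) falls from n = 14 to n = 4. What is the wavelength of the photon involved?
396.90659 nm

First, find the transition energy using E_n = -13.6057 Z² / n² eV:
E_14 = -13.6057 × 2² / 14² = -0.277667347 eV
E_4 = -13.6057 × 2² / 4² = -3.401425000 eV

Photon energy: |ΔE| = |E_4 - E_14| = 3.123757653 eV

Convert to wavelength using E = hc/λ with hc = 1239.84 eV·nm:
λ = hc/E = 1239.84 eV·nm / 3.123757653 eV
λ = 396.90659 nm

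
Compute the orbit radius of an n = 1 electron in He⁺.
0.0265 nm (or 0.2646 Å)

The Bohr radius formula is:
r_n = n² a₀ / Z

where a₀ = 0.0529177 nm is the Bohr radius.

For He⁺ (Z = 2) at n = 1:
r_1 = 1² × 0.0529177 nm / 2
r_1 = 1 × 0.0529177 nm / 2
r_1 = 0.05292 nm / 2
r_1 = 0.0265 nm

The electron orbits at approximately 0.0265 nm from the nucleus.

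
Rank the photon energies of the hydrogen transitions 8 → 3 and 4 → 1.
4 → 1

Calculate the energy for each transition:

Transition 8 → 3:
ΔE₁ = |E_3 - E_8| = |-13.6057/3² - (-13.6057/8²)|
ΔE₁ = |-1.511744444 - (-0.212589063)| = 1.299155 eV

Transition 4 → 1:
ΔE₂ = |E_1 - E_4| = |-13.6057/1² - (-13.6057/4²)|
ΔE₂ = |-13.605700000 - (-0.850356250)| = 12.755344 eV

Since 12.755344 eV > 1.299155 eV, the transition 4 → 1 emits the more energetic photon.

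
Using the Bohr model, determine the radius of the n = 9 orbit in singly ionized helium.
2.1432 nm (or 21.4317 Å)

The Bohr radius formula is:
r_n = n² a₀ / Z

where a₀ = 0.0529177 nm is the Bohr radius.

For He⁺ (Z = 2) at n = 9:
r_9 = 9² × 0.0529177 nm / 2
r_9 = 81 × 0.0529177 nm / 2
r_9 = 4.28633 nm / 2
r_9 = 2.1432 nm

The electron orbits at approximately 2.1432 nm from the nucleus.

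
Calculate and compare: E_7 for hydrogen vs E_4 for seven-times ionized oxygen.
O⁷⁺ at n = 4 (E = -54.423 eV)

Using E_n = -13.6057 Z² / n² eV:

H (Z = 1) at n = 7:
E = -13.6057 × 1² / 7² = -13.6057 × 1 / 49 = -0.277667 eV

O⁷⁺ (Z = 8) at n = 4:
E = -13.6057 × 8² / 4² = -13.6057 × 64 / 16 = -54.422800 eV

Since -54.422800 eV < -0.277667 eV,
O⁷⁺ at n = 4 is more tightly bound (requires more energy to ionize).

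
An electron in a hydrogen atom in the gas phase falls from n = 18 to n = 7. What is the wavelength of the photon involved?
5260.8164 nm

First, find the transition energy using E_n = -13.6057 / n² eV:
E_18 = -13.6057 / 18² = -0.0419929012 eV
E_7 = -13.6057 / 7² = -0.2776673469 eV

Photon energy: |ΔE| = |E_7 - E_18| = 0.2356744457 eV

Convert to wavelength using E = hc/λ with hc = 1239.84 eV·nm:
λ = hc/E = 1239.84 eV·nm / 0.2356744457 eV
λ = 5260.8164 nm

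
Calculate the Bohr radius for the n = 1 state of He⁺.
0.02646 nm (or 0.26459 Å)

The Bohr radius formula is:
r_n = n² a₀ / Z

where a₀ = 0.05291772 nm is the Bohr radius.

For He⁺ (Z = 2) at n = 1:
r_1 = 1² × 0.05291772 nm / 2
r_1 = 1 × 0.05291772 nm / 2
r_1 = 0.052918 nm / 2
r_1 = 0.02646 nm

The electron orbits at approximately 0.02646 nm from the nucleus.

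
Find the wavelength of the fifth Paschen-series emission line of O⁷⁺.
14.9116 nm

The lines of a series are numbered from the longest wavelength (smallest ΔE) outward; the fifth line is the transition from n = n_f + 5 to n_f.
The Paschen series has all transitions ending at n_f = 3.

For O⁷⁺ (Z = 8), the fifth line (ε-line) is the jump from n = 8 to n = 3:
E_8 = -13.6057 × 8² / 8² = -13.605700 eV
E_3 = -13.6057 × 8² / 3² = -96.751644 eV
ΔE = E_8 - E_3 = 83.145944 eV

λ = hc/E = 1239.84 eV·nm / 83.145944 eV
λ = 14.9116 nm

This is the ε-line of the Paschen series in O⁷⁺.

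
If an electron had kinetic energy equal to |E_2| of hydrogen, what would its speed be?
1.0938e+06 m/s (or 0.36% of c)

The binding energy at n = 2 for hydrogen is:
E_2 = -13.6057/2² = -3.4014250 eV
|E_2| = 3.4014250 eV

Convert to Joules:
KE = 3.4014250 eV × (1.602177 × 10⁻¹⁹ J/eV) = 5.449685e-19 J

Using KE = ½mv²:
v = √(2·KE/m_e)
v = √(2 × 5.449685e-19 J / 9.10938 × 10⁻³¹ kg)
v = 1.0938e+06 m/s

This is approximately 0.36% the speed of light.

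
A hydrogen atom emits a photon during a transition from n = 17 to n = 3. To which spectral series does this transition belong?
Paschen series

The spectral series in hydrogen are named based on the final (lower) energy level:
- Lyman series: n_final = 1 (ultraviolet)
- Balmer series: n_final = 2 (visible/near-UV)
- Paschen series: n_final = 3 (infrared)
- Brackett series: n_final = 4 (infrared)
- Pfund series: n_final = 5 (far infrared)

Since this transition ends at n = 3, it belongs to the Paschen series.

For reference, this 17 → 3 line has photon energy
ΔE = 13.6057 eV × (1/3² - 1/17²) = 1.4646658977 eV,
corresponding to wavelength λ = hc/ΔE = 1239.84 eV·nm / 1.4646658977 eV = 846.500217 nm in the infrared region.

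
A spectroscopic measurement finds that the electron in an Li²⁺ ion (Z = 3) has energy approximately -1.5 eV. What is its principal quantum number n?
n = 9

The exact energy levels follow E_n = -13.6057 Z² / n² eV with Z = 3.

The measured value (-1.5 eV) is reported to only 2 significant figures, so we must test candidate n values and see which one matches to that precision.

Candidate energies:
  n = 7:  E = -13.6057 × 3² / 7² = -2.49901 eV
  n = 8:  E = -13.6057 × 3² / 8² = -1.91330 eV
  n = 9:  E = -13.6057 × 3² / 9² = -1.51174 eV  ← matches
  n = 10:  E = -13.6057 × 3² / 10² = -1.22451 eV
  n = 11:  E = -13.6057 × 3² / 11² = -1.01199 eV

Checking against the measurement of -1.5 eV (2 sig figs), only n = 9 agrees:
E_9 = -1.51174 eV, which rounds to -1.5 eV ✓

Therefore n = 9.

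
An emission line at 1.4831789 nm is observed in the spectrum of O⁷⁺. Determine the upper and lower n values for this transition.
n = 5 → n = 1

First, find the photon energy from the wavelength (hc = 1239.84 eV·nm):
E = hc/λ = 1239.84 eV·nm / 1.4831789 nm = 835.93422 eV

The energy levels of O⁷⁺ satisfy E_n = -13.6057 × 8² / n² eV, so an emission n_i → n_f releases
ΔE = 13.6057 × 8² × (1/n_f² − 1/n_i²) eV.

Setting ΔE equal to the photon energy:
1/n_f² − 1/n_i² = 835.93422 / (13.6057 × 8²) = 0.96000001

Since 1/n_i² must be positive, we need 1/n_f² > 0.96000001, i.e. n_f ≤ 1. For each allowed n_f, solve n_i = (1/n_f² − 0.96000001)^(−1/2) and check whether it is a whole number:
  n_f = 1: 1/n_i² = 1.00000000 − 0.96000001 = 0.03999999 → n_i = 5.000  → integer, n_i = 5 ✓

Only n_f = 1 gives an integer upper level, n_i = 5.

The transition is from n = 5 to n = 1 (emission).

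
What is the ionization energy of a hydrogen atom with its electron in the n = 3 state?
1.511744 eV

The ionization energy is the energy needed to remove the electron completely (n → ∞).

For hydrogen, E_n = -13.6057 eV / n².

At n = 3: E_3 = -13.6057 / 3² = -1.511744444 eV
At n = ∞: E_∞ = 0 eV

Ionization energy = E_∞ - E_3 = 0 - (-1.511744444) = 1.511744444 eV
Ionization energy ≈ 1.511744 eV

This is also called the binding energy of the electron in state n = 3.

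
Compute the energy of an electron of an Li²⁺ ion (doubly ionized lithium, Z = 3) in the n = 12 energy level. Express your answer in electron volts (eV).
-0.85036 eV

The energy levels of a hydrogen-like atom are given by:
E_n = -13.6057 Z² / n² eV  (with Z = 3 for Li²⁺)

For n = 12:
E_12 = -13.6057 × 3² / 12²
E_12 = -13.6057 × 9 / 144
E_12 = -0.85036 eV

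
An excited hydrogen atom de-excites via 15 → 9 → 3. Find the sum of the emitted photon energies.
1.4513 eV

The energy levels of hydrogen are E_n = -13.6057 / n² eV.

First transition (15 → 9):
ΔE₁ = |E_9 - E_15|
ΔE₁ = |-0.1679716049 - (-0.0604697778)| = 0.1075018 eV

Second transition (9 → 3):
ΔE₂ = |E_3 - E_9|
ΔE₂ = |-1.5117444444 - (-0.1679716049)| = 1.3437728 eV

Total energy released:
E_total = ΔE₁ + ΔE₂ = 0.1075018 + 1.3437728 = 1.4513 eV

Note: This equals the direct transition 15 → 3: 1.4513 eV ✓
Energy is conserved regardless of the path taken.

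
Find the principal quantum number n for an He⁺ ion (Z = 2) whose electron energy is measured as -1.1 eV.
n = 7

The exact energy levels follow E_n = -13.6057 Z² / n² eV with Z = 2.

The measured value (-1.1 eV) is reported to only 2 significant figures, so we must test candidate n values and see which one matches to that precision.

Candidate energies:
  n = 5:  E = -13.6057 × 2² / 5² = -2.17691 eV
  n = 6:  E = -13.6057 × 2² / 6² = -1.51174 eV
  n = 7:  E = -13.6057 × 2² / 7² = -1.11067 eV  ← matches
  n = 8:  E = -13.6057 × 2² / 8² = -0.85036 eV
  n = 9:  E = -13.6057 × 2² / 9² = -0.67189 eV

Checking against the measurement of -1.1 eV (2 sig figs), only n = 7 agrees:
E_7 = -1.11067 eV, which rounds to -1.1 eV ✓

Therefore n = 7.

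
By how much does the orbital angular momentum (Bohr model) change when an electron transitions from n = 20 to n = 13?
7.3820e-34 J·s (or 7ℏ)

In the Bohr model, L_n = nℏ where ℏ = 1.054572e-34 J·s.

L_20 = 20ℏ = 2.109144e-33 J·s
L_13 = 13ℏ = 1.370944e-33 J·s

ΔL = L_20 - L_13 = (20 - 13)ℏ = 7ℏ
ΔL = 7 × 1.054572e-34 J·s = 7.3820e-34 J·s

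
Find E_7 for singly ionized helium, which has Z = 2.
-1.111 eV

For hydrogen-like ions, the energy levels scale with Z²:
E_n = -13.6057 Z² / n² eV

For He⁺ (Z = 2) at n = 7:
E_7 = -13.6057 × 2² / 7²
E_7 = -13.6057 × 4 / 49
E_7 = -54.4228 / 49
E_7 = -1.111 eV

The energy is 4 times more negative than hydrogen at the same n due to the stronger nuclear charge.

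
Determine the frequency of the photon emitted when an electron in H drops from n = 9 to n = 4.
1.650e+14 Hz

First, find the transition energy:
E_9 = -13.6057 / 9² = -0.1679716 eV
E_4 = -13.6057 / 4² = -0.8503563 eV
|ΔE| = |E_4 - E_9| = 0.6823847 eV

Convert to Joules: E = 0.6823847 eV × (1.602177 × 10⁻¹⁹ J/eV) = 1.09330e-19 J

Using E = hf:
f = E/h = 1.09330e-19 J / (6.62607 × 10⁻³⁴ J·s)
f = 1.650e+14 Hz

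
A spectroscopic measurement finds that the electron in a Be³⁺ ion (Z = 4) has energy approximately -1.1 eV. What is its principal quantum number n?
n = 14

The exact energy levels follow E_n = -13.6057 Z² / n² eV with Z = 4.

The measured value (-1.1 eV) is reported to only 2 significant figures, so we must test candidate n values and see which one matches to that precision.

Candidate energies:
  n = 12:  E = -13.6057 × 4² / 12² = -1.51174 eV
  n = 13:  E = -13.6057 × 4² / 13² = -1.28811 eV
  n = 14:  E = -13.6057 × 4² / 14² = -1.11067 eV  ← matches
  n = 15:  E = -13.6057 × 4² / 15² = -0.96752 eV
  n = 16:  E = -13.6057 × 4² / 16² = -0.85036 eV

Checking against the measurement of -1.1 eV (2 sig figs), only n = 14 agrees:
E_14 = -1.11067 eV, which rounds to -1.1 eV ✓

Therefore n = 14.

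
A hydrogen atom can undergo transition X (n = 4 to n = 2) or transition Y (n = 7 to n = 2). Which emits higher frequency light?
7 → 2

Calculate the energy for each transition:

Transition 4 → 2:
ΔE₁ = |E_2 - E_4| = |-13.6057/2² - (-13.6057/4²)|
ΔE₁ = |-3.401425000 - (-0.850356250)| = 2.551069 eV

Transition 7 → 2:
ΔE₂ = |E_2 - E_7| = |-13.6057/2² - (-13.6057/7²)|
ΔE₂ = |-3.401425000 - (-0.277667347)| = 3.123758 eV

Since 3.123758 eV > 2.551069 eV, the transition 7 → 2 emits the more energetic photon.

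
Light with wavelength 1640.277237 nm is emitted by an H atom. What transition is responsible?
n = 12 → n = 4

First, find the photon energy from the wavelength (hc = 1239.84 eV·nm):
E = hc/λ = 1239.84 eV·nm / 1640.277237 nm = 0.75587222 eV

The energy levels of hydrogen satisfy E_n = -13.6057 / n² eV, so an emission n_i → n_f releases
ΔE = 13.6057 × (1/n_f² − 1/n_i²) eV.

Setting ΔE equal to the photon energy:
1/n_f² − 1/n_i² = 0.75587222 / 13.6057 = 0.055555555

Since 1/n_i² must be positive, we need 1/n_f² > 0.055555555, i.e. n_f ≤ 4. For each allowed n_f, solve n_i = (1/n_f² − 0.055555555)^(−1/2) and check whether it is a whole number:
  n_f = 1: 1/n_i² = 1.000000000 − 0.055555555 = 0.944444445 → n_i = 1.029  (not an integer) ✗
  n_f = 2: 1/n_i² = 0.250000000 − 0.055555555 = 0.194444445 → n_i = 2.268  (not an integer) ✗
  n_f = 3: 1/n_i² = 0.111111111 − 0.055555555 = 0.055555556 → n_i = 4.243  (not an integer) ✗
  n_f = 4: 1/n_i² = 0.062500000 − 0.055555555 = 0.006944445 → n_i = 12.000  → integer, n_i = 12 ✓

Only n_f = 4 gives an integer upper level, n_i = 12.

The transition is from n = 12 to n = 4 (emission).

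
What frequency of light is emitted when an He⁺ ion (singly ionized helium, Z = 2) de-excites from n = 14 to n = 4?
7.553e+14 Hz

First, find the transition energy:
E_14 = -13.6057 × 2² / 14² = -0.27766735 eV
E_4 = -13.6057 × 2² / 4² = -3.40142500 eV
|ΔE| = |E_4 - E_14| = 3.12375765 eV

Convert to Joules: E = 3.12375765 eV × (1.602177 × 10⁻¹⁹ J/eV) = 5.00481e-19 J

Using E = hf:
f = E/h = 5.00481e-19 J / (6.62607 × 10⁻³⁴ J·s)
f = 7.553e+14 Hz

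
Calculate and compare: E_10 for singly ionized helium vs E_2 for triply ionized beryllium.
Be³⁺ at n = 2 (E = -54.4228 eV)

Using E_n = -13.6057 Z² / n² eV:

He⁺ (Z = 2) at n = 10:
E = -13.6057 × 2² / 10² = -13.6057 × 4 / 100 = -0.5442280 eV

Be³⁺ (Z = 4) at n = 2:
E = -13.6057 × 4² / 2² = -13.6057 × 16 / 4 = -54.4228000 eV

Since -54.4228000 eV < -0.5442280 eV,
Be³⁺ at n = 2 is more tightly bound (requires more energy to ionize).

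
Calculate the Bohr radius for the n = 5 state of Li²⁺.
0.4410 nm (or 4.4098 Å)

The Bohr radius formula is:
r_n = n² a₀ / Z

where a₀ = 0.0529177 nm is the Bohr radius.

For Li²⁺ (Z = 3) at n = 5:
r_5 = 5² × 0.0529177 nm / 3
r_5 = 25 × 0.0529177 nm / 3
r_5 = 1.32294 nm / 3
r_5 = 0.4410 nm

The electron orbits at approximately 0.4410 nm from the nucleus.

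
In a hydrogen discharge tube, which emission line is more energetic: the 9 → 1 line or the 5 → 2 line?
9 → 1

Calculate the energy for each transition:

Transition 9 → 1:
ΔE₁ = |E_1 - E_9| = |-13.6057/1² - (-13.6057/9²)|
ΔE₁ = |-13.60570000000 - (-0.16797160494)| = 13.43772840 eV

Transition 5 → 2:
ΔE₂ = |E_2 - E_5| = |-13.6057/2² - (-13.6057/5²)|
ΔE₂ = |-3.40142500000 - (-0.54422800000)| = 2.85719700 eV

Since 13.43772840 eV > 2.85719700 eV, the transition 9 → 1 emits the more energetic photon.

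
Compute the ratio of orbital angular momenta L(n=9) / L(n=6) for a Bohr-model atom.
1.500

In the Bohr model, L_n = nℏ, so the ratio is purely the ratio of quantum numbers:

L_9/L_6 = 9ℏ / 6ℏ = 9/6 = 1.500

The angular momentum scales linearly with n.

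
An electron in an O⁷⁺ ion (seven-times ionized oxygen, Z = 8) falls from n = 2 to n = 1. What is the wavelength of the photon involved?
1.90 nm

First, find the transition energy using E_n = -13.6057 Z² / n² eV:
E_2 = -13.6057 × 8² / 2² = -217.6912 eV
E_1 = -13.6057 × 8² / 1² = -870.7648 eV

Photon energy: |ΔE| = |E_1 - E_2| = 653.0736 eV

Convert to wavelength using E = hc/λ with hc = 1239.84 eV·nm:
λ = hc/E = 1239.84 eV·nm / 653.0736 eV
λ = 1.90 nm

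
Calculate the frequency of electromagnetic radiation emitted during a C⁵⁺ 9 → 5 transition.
3.275e+15 Hz

First, find the transition energy:
E_9 = -13.6057 × 6² / 9² = -6.04698 eV
E_5 = -13.6057 × 6² / 5² = -19.59221 eV
|ΔE| = |E_5 - E_9| = 13.54523 eV

Convert to Joules: E = 13.54523 eV × (1.602177 × 10⁻¹⁹ J/eV) = 2.17019e-18 J

Using E = hf:
f = E/h = 2.17019e-18 J / (6.62607 × 10⁻³⁴ J·s)
f = 3.275e+15 Hz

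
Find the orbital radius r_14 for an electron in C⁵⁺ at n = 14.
1.728646 nm (or 17.286456 Å)

The Bohr radius formula is:
r_n = n² a₀ / Z

where a₀ = 0.052917721 nm is the Bohr radius.

For C⁵⁺ (Z = 6) at n = 14:
r_14 = 14² × 0.052917721 nm / 6
r_14 = 196 × 0.052917721 nm / 6
r_14 = 10.3718733 nm / 6
r_14 = 1.728646 nm

The electron orbits at approximately 1.728646 nm from the nucleus.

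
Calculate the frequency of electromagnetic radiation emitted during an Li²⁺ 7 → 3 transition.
2.686e+15 Hz

First, find the transition energy:
E_7 = -13.6057 × 3² / 7² = -2.49901 eV
E_3 = -13.6057 × 3² / 3² = -13.60570 eV
|ΔE| = |E_3 - E_7| = 11.10669 eV

Convert to Joules: E = 11.10669 eV × (1.602177 × 10⁻¹⁹ J/eV) = 1.77949e-18 J

Using E = hf:
f = E/h = 1.77949e-18 J / (6.62607 × 10⁻³⁴ J·s)
f = 2.686e+15 Hz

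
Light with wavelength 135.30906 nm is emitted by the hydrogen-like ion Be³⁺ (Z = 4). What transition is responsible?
n = 7 → n = 4

First, find the photon energy from the wavelength (hc = 1239.84 eV·nm):
E = hc/λ = 1239.84 eV·nm / 135.30906 nm = 9.1630228 eV

The energy levels of Be³⁺ satisfy E_n = -13.6057 × 4² / n² eV, so an emission n_i → n_f releases
ΔE = 13.6057 × 4² × (1/n_f² − 1/n_i²) eV.

Setting ΔE equal to the photon energy:
1/n_f² − 1/n_i² = 9.1630228 / (13.6057 × 4²) = 0.042091838

Since 1/n_i² must be positive, we need 1/n_f² > 0.042091838, i.e. n_f ≤ 4. For each allowed n_f, solve n_i = (1/n_f² − 0.042091838)^(−1/2) and check whether it is a whole number:
  n_f = 1: 1/n_i² = 1.000000000 − 0.042091838 = 0.957908162 → n_i = 1.022  (not an integer) ✗
  n_f = 2: 1/n_i² = 0.250000000 − 0.042091838 = 0.207908162 → n_i = 2.193  (not an integer) ✗
  n_f = 3: 1/n_i² = 0.111111111 − 0.042091838 = 0.069019273 → n_i = 3.806  (not an integer) ✗
  n_f = 4: 1/n_i² = 0.062500000 − 0.042091838 = 0.020408162 → n_i = 7.000  → integer, n_i = 7 ✓

Only n_f = 4 gives an integer upper level, n_i = 7.

The transition is from n = 7 to n = 4 (emission).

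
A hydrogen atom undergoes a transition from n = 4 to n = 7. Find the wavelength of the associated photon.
2164.94504 nm

First, find the transition energy using E_n = -13.6057 / n² eV:
E_4 = -13.6057 / 4² = -0.85035625000 eV
E_7 = -13.6057 / 7² = -0.27766734694 eV

Photon energy: |ΔE| = |E_7 - E_4| = 0.57268890306 eV

Convert to wavelength using E = hc/λ with hc = 1239.84 eV·nm:
λ = hc/E = 1239.84 eV·nm / 0.57268890306 eV
λ = 2164.94504 nm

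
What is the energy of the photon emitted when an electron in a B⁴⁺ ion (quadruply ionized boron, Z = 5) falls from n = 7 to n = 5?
6.66 eV

The energy levels are E_n = -13.6057 Z² eV / n².

Energy at n = 7: E_7 = -13.6057 × 5² / 7² = -6.94168 eV
Energy at n = 5: E_5 = -13.6057 × 5² / 5² = -13.60570 eV

For emission (electron falling to lower state), the photon energy is:
E_photon = E_7 - E_5 = |-6.94168 - (-13.60570)|
E_photon = 6.66 eV

This energy is carried away by the emitted photon.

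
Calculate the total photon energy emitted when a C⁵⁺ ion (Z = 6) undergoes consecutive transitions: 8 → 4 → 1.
482.15199 eV

The energy levels of C⁵⁺ are E_n = -13.6057 × 6² / n² eV.

First transition (8 → 4):
ΔE₁ = |E_4 - E_8|
ΔE₁ = |-30.61282500000 - (-7.65320625000)| = 22.95961875 eV

Second transition (4 → 1):
ΔE₂ = |E_1 - E_4|
ΔE₂ = |-489.80520000000 - (-30.61282500000)| = 459.19237500 eV

Total energy released:
E_total = ΔE₁ + ΔE₂ = 22.95961875 + 459.19237500 = 482.15199 eV

Note: This equals the direct transition 8 → 1: 482.15199 eV ✓
Energy is conserved regardless of the path taken.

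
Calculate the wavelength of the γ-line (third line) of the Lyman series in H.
97.20 nm

The lines of a series are numbered from the longest wavelength (smallest ΔE) outward; the third line is the transition from n = n_f + 3 to n_f.
The Lyman series has all transitions ending at n_f = 1.

For H, the third line (γ-line) is the jump from n = 4 to n = 1:
E_4 = -13.6057 / 4² = -0.8504 eV
E_1 = -13.6057 / 1² = -13.6057 eV
ΔE = E_4 - E_1 = 12.7553 eV

λ = hc/E = 1239.84 eV·nm / 12.7553 eV
λ = 97.20 nm

This is the γ-line of the Lyman series in H.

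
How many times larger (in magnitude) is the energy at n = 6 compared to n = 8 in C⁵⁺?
1.78

Using E_n = -13.6057 Z² / n² eV with Z = 6:

E_6 = -13.6057 × 6² / 6² = -489.8052 / 36 = -13.60570000 eV
E_8 = -13.6057 × 6² / 8² = -489.8052 / 64 = -7.65320625 eV

The ratio is:
E_6/E_8 = (-13.60570000) / (-7.65320625)
E_6/E_8 = (-489.8052/36) / (-489.8052/64)
E_6/E_8 = 64/36
E_6/E_8 = 1.78
(Note: the Z² factors cancel in the ratio.)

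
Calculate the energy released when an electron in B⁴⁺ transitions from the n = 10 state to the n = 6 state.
6.05 eV

The energy levels are E_n = -13.6057 Z² eV / n².

Energy at n = 10: E_10 = -13.6057 × 5² / 10² = -3.40143 eV
Energy at n = 6: E_6 = -13.6057 × 5² / 6² = -9.44840 eV

For emission (electron falling to lower state), the photon energy is:
E_photon = E_10 - E_6 = |-3.40143 - (-9.44840)|
E_photon = 6.05 eV

This energy is carried away by the emitted photon.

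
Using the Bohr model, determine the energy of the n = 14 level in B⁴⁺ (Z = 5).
-1.735421 eV

For hydrogen-like ions, the energy levels scale with Z²:
E_n = -13.6057 Z² / n² eV

For B⁴⁺ (Z = 5) at n = 14:
E_14 = -13.6057 × 5² / 14²
E_14 = -13.6057 × 25 / 196
E_14 = -340.1425 / 196
E_14 = -1.735421 eV

The energy is 25 times more negative than hydrogen at the same n due to the stronger nuclear charge.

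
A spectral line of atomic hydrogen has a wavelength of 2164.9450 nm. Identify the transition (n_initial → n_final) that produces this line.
n = 7 → n = 4

First, find the photon energy from the wavelength (hc = 1239.84 eV·nm):
E = hc/λ = 1239.84 eV·nm / 2164.9450 nm = 0.57268891 eV

The energy levels of hydrogen satisfy E_n = -13.6057 / n² eV, so an emission n_i → n_f releases
ΔE = 13.6057 × (1/n_f² − 1/n_i²) eV.

Setting ΔE equal to the photon energy:
1/n_f² − 1/n_i² = 0.57268891 / 13.6057 = 0.042091837

Since 1/n_i² must be positive, we need 1/n_f² > 0.042091837, i.e. n_f ≤ 4. For each allowed n_f, solve n_i = (1/n_f² − 0.042091837)^(−1/2) and check whether it is a whole number:
  n_f = 1: 1/n_i² = 1.000000000 − 0.042091837 = 0.957908163 → n_i = 1.022  (not an integer) ✗
  n_f = 2: 1/n_i² = 0.250000000 − 0.042091837 = 0.207908163 → n_i = 2.193  (not an integer) ✗
  n_f = 3: 1/n_i² = 0.111111111 − 0.042091837 = 0.069019274 → n_i = 3.806  (not an integer) ✗
  n_f = 4: 1/n_i² = 0.062500000 − 0.042091837 = 0.020408163 → n_i = 7.000  → integer, n_i = 7 ✓

Only n_f = 4 gives an integer upper level, n_i = 7.

The transition is from n = 7 to n = 4 (emission).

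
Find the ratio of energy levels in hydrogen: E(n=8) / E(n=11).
1.890625

Using E_n = -13.6057 Z² / n² eV with Z = 1:

E_8 = -13.6057 / 8² = -13.6057 / 64 = -0.212589063 eV
E_11 = -13.6057 / 11² = -13.6057 / 121 = -0.112443802 eV

The ratio is:
E_8/E_11 = (-0.212589063) / (-0.112443802)
E_8/E_11 = (-13.6057/64) / (-13.6057/121)
E_8/E_11 = 121/64
E_8/E_11 = 1.890625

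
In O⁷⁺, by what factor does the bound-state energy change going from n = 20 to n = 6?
11.11111

Using E_n = -13.6057 Z² / n² eV with Z = 8:

E_6 = -13.6057 × 8² / 6² = -870.7648 / 36 = -24.18791111111 eV
E_20 = -13.6057 × 8² / 20² = -870.7648 / 400 = -2.17691200000 eV

The ratio is:
E_6/E_20 = (-24.18791111111) / (-2.17691200000)
E_6/E_20 = (-870.7648/36) / (-870.7648/400)
E_6/E_20 = 400/36
E_6/E_20 = 11.11111
(Note: the Z² factors cancel in the ratio.)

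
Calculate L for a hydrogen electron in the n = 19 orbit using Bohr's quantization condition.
2.004e-33 J·s (or 19ℏ)

In the Bohr model, angular momentum is quantized:
L = nℏ

where ℏ = h/(2π) = 1.05457e-34 J·s

For n = 19:
L = 19 × 1.05457e-34 J·s
L = 2.004e-33 J·s

This can also be written as L = 19ℏ.
The angular momentum is an integer multiple of the reduced Planck constant.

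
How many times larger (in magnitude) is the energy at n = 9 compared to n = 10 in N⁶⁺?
1.23

Using E_n = -13.6057 Z² / n² eV with Z = 7:

E_9 = -13.6057 × 7² / 9² = -666.6793 / 81 = -8.23060864 eV
E_10 = -13.6057 × 7² / 10² = -666.6793 / 100 = -6.66679300 eV

The ratio is:
E_9/E_10 = (-8.23060864) / (-6.66679300)
E_9/E_10 = (-666.6793/81) / (-666.6793/100)
E_9/E_10 = 100/81
E_9/E_10 = 1.23
(Note: the Z² factors cancel in the ratio.)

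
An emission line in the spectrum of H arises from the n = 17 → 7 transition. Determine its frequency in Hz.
5.58e+13 Hz

First, find the transition energy:
E_17 = -13.6057 / 17² = -0.0470785 eV
E_7 = -13.6057 / 7² = -0.2776673 eV
|ΔE| = |E_7 - E_17| = 0.2305888 eV

Convert to Joules: E = 0.2305888 eV × (1.602177 × 10⁻¹⁹ J/eV) = 3.6944e-20 J

Using E = hf:
f = E/h = 3.6944e-20 J / (6.62607 × 10⁻³⁴ J·s)
f = 5.58e+13 Hz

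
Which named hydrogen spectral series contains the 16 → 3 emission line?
Paschen series

The spectral series in hydrogen are named based on the final (lower) energy level:
- Lyman series: n_final = 1 (ultraviolet)
- Balmer series: n_final = 2 (visible/near-UV)
- Paschen series: n_final = 3 (infrared)
- Brackett series: n_final = 4 (infrared)
- Pfund series: n_final = 5 (far infrared)

Since this transition ends at n = 3, it belongs to the Paschen series.

For reference, this 16 → 3 line has photon energy
ΔE = 13.6057 eV × (1/3² - 1/16²) = 1.4585971788 eV,
corresponding to wavelength λ = hc/ΔE = 1239.84 eV·nm / 1.4585971788 eV = 850.022212 nm in the infrared region.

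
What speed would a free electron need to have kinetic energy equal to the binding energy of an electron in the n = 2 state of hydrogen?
1.09385e+06 m/s (or 0.36% of c)

The binding energy at n = 2 for hydrogen is:
E_2 = -13.6057/2² = -3.40142500 eV
|E_2| = 3.40142500 eV

Convert to Joules:
KE = 3.40142500 eV × (1.602177 × 10⁻¹⁹ J/eV) = 5.4496849e-19 J

Using KE = ½mv²:
v = √(2·KE/m_e)
v = √(2 × 5.4496849e-19 J / 9.10938 × 10⁻³¹ kg)
v = 1.09385e+06 m/s

This is approximately 0.36% the speed of light.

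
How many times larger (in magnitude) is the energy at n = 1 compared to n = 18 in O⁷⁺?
324.000

Using E_n = -13.6057 Z² / n² eV with Z = 8:

E_1 = -13.6057 × 8² / 1² = -870.7648 / 1 = -870.764800000 eV
E_18 = -13.6057 × 8² / 18² = -870.7648 / 324 = -2.687545679 eV

The ratio is:
E_1/E_18 = (-870.764800000) / (-2.687545679)
E_1/E_18 = (-870.7648/1) / (-870.7648/324)
E_1/E_18 = 324/1
E_1/E_18 = 324.000
(Note: the Z² factors cancel in the ratio.)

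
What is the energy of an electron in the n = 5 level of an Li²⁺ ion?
-4.89805 eV

For hydrogen-like ions, the energy levels scale with Z²:
E_n = -13.6057 Z² / n² eV

For Li²⁺ (Z = 3) at n = 5:
E_5 = -13.6057 × 3² / 5²
E_5 = -13.6057 × 9 / 25
E_5 = -122.4513 / 25
E_5 = -4.89805 eV

The energy is 9 times more negative than hydrogen at the same n due to the stronger nuclear charge.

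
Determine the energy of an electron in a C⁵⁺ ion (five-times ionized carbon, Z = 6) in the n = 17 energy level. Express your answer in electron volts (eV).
-1.69483 eV

The energy levels of a hydrogen-like atom are given by:
E_n = -13.6057 Z² / n² eV  (with Z = 6 for C⁵⁺)

For n = 17:
E_17 = -13.6057 × 6² / 17²
E_17 = -13.6057 × 36 / 289
E_17 = -1.69483 eV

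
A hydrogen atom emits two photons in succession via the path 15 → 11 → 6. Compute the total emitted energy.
0.317 eV

The energy levels of hydrogen are E_n = -13.6057 / n² eV.

First transition (15 → 11):
ΔE₁ = |E_11 - E_15|
ΔE₁ = |-0.112443802 - (-0.060469778)| = 0.051974 eV

Second transition (11 → 6):
ΔE₂ = |E_6 - E_11|
ΔE₂ = |-0.377936111 - (-0.112443802)| = 0.265492 eV

Total energy released:
E_total = ΔE₁ + ΔE₂ = 0.051974 + 0.265492 = 0.317 eV

Note: This equals the direct transition 15 → 6: 0.317 eV ✓
Energy is conserved regardless of the path taken.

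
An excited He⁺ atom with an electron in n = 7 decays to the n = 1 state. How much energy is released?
53.312131 eV

The energy levels are E_n = -13.6057 Z² eV / n².

Energy at n = 7: E_7 = -13.6057 × 2² / 7² = -1.110669388 eV
Energy at n = 1: E_1 = -13.6057 × 2² / 1² = -54.422800000 eV

For emission (electron falling to lower state), the photon energy is:
E_photon = E_7 - E_1 = |-1.110669388 - (-54.422800000)|
E_photon = 53.312131 eV

This energy is carried away by the emitted photon.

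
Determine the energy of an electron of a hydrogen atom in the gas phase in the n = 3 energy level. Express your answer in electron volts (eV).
-1.511744 eV

The energy levels of a hydrogen-like atom are given by:
E_n = -13.6057 eV / n²

For n = 3:
E_3 = -13.6057 eV / 3²
E_3 = -13.6057 eV / 9
E_3 = -1.511744 eV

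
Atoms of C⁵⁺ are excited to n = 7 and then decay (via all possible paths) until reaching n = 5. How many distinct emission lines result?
3

The electron can occupy levels n = 5, 6, ..., 7 during de-excitation — that is m = 7 - 5 + 1 = 3 distinct levels.

The number of distinct spectral lines equals the number of ways to choose 2 of these m levels (each pair gives one possible emission transition):

Number of lines = m(m-1)/2 = 3×2/2 = 3

These correspond to all possible transitions between the 3 levels:
7 → 6, 7 → 5, 6 → 5

Each transition produces a photon with a unique energy (and thus wavelength). This count does not depend on Z.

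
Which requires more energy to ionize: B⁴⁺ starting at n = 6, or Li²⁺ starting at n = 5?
B⁴⁺ at n = 6 (E = -9.448403 eV)

Using E_n = -13.6057 Z² / n² eV:

B⁴⁺ (Z = 5) at n = 6:
E = -13.6057 × 5² / 6² = -13.6057 × 25 / 36 = -9.448402778 eV

Li²⁺ (Z = 3) at n = 5:
E = -13.6057 × 3² / 5² = -13.6057 × 9 / 25 = -4.898052000 eV

Since -9.448402778 eV < -4.898052000 eV,
B⁴⁺ at n = 6 is more tightly bound (requires more energy to ionize).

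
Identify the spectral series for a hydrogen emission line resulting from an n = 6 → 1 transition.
Lyman series

The spectral series in hydrogen are named based on the final (lower) energy level:
- Lyman series: n_final = 1 (ultraviolet)
- Balmer series: n_final = 2 (visible/near-UV)
- Paschen series: n_final = 3 (infrared)
- Brackett series: n_final = 4 (infrared)
- Pfund series: n_final = 5 (far infrared)

Since this transition ends at n = 1, it belongs to the Lyman series.

For reference, this 6 → 1 line has photon energy
ΔE = 13.6057 eV × (1/1² - 1/6²) = 13.22776 eV,
corresponding to wavelength λ = hc/ΔE = 1239.84 eV·nm / 13.22776 eV = 93.730 nm in the ultraviolet region.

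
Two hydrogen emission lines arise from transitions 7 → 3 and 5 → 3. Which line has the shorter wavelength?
7 → 3

Calculate the energy for each transition:

Transition 7 → 3:
ΔE₁ = |E_3 - E_7| = |-13.6057/3² - (-13.6057/7²)|
ΔE₁ = |-1.511744444444 - (-0.277667346939)| = 1.234077098 eV

Transition 5 → 3:
ΔE₂ = |E_3 - E_5| = |-13.6057/3² - (-13.6057/5²)|
ΔE₂ = |-1.511744444444 - (-0.544228000000)| = 0.967516444 eV

Since 1.234077098 eV > 0.967516444 eV, the transition 7 → 3 emits the more energetic photon.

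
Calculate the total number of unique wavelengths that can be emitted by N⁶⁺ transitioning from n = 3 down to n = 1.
3

The electron can occupy levels n = 1, 2, ..., 3 during de-excitation — that is m = 3 - 1 + 1 = 3 distinct levels.

The number of distinct spectral lines equals the number of ways to choose 2 of these m levels (each pair gives one possible emission transition):

Number of lines = m(m-1)/2 = 3×2/2 = 3

These correspond to all possible transitions between the 3 levels:
3 → 2, 3 → 1, 2 → 1

Each transition produces a photon with a unique energy (and thus wavelength). This count does not depend on Z.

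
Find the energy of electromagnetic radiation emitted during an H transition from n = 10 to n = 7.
0.141610 eV

The energy levels are E_n = -13.6057 eV / n².

Energy at n = 10: E_10 = -13.6057 / 10² = -0.136057000 eV
Energy at n = 7: E_7 = -13.6057 / 7² = -0.277667347 eV

For emission (electron falling to lower state), the photon energy is:
E_photon = E_10 - E_7 = |-0.136057000 - (-0.277667347)|
E_photon = 0.141610 eV

This energy is carried away by the emitted photon.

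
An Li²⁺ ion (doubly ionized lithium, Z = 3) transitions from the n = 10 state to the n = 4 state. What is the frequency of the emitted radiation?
1.55e+15 Hz

First, find the transition energy:
E_10 = -13.6057 × 3² / 10² = -1.22451300 eV
E_4 = -13.6057 × 3² / 4² = -7.65320625 eV
|ΔE| = |E_4 - E_10| = 6.42869325 eV

Convert to Joules: E = 6.42869325 eV × (1.602177 × 10⁻¹⁹ J/eV) = 1.0300e-18 J

Using E = hf:
f = E/h = 1.0300e-18 J / (6.62607 × 10⁻³⁴ J·s)
f = 1.55e+15 Hz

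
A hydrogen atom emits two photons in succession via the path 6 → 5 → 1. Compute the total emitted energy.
13.23 eV

The energy levels of hydrogen are E_n = -13.6057 / n² eV.

First transition (6 → 5):
ΔE₁ = |E_5 - E_6|
ΔE₁ = |-0.54422800 - (-0.37793611)| = 0.16629 eV

Second transition (5 → 1):
ΔE₂ = |E_1 - E_5|
ΔE₂ = |-13.60570000 - (-0.54422800)| = 13.06147 eV

Total energy released:
E_total = ΔE₁ + ΔE₂ = 0.16629 + 13.06147 = 13.23 eV

Note: This equals the direct transition 6 → 1: 13.23 eV ✓
Energy is conserved regardless of the path taken.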